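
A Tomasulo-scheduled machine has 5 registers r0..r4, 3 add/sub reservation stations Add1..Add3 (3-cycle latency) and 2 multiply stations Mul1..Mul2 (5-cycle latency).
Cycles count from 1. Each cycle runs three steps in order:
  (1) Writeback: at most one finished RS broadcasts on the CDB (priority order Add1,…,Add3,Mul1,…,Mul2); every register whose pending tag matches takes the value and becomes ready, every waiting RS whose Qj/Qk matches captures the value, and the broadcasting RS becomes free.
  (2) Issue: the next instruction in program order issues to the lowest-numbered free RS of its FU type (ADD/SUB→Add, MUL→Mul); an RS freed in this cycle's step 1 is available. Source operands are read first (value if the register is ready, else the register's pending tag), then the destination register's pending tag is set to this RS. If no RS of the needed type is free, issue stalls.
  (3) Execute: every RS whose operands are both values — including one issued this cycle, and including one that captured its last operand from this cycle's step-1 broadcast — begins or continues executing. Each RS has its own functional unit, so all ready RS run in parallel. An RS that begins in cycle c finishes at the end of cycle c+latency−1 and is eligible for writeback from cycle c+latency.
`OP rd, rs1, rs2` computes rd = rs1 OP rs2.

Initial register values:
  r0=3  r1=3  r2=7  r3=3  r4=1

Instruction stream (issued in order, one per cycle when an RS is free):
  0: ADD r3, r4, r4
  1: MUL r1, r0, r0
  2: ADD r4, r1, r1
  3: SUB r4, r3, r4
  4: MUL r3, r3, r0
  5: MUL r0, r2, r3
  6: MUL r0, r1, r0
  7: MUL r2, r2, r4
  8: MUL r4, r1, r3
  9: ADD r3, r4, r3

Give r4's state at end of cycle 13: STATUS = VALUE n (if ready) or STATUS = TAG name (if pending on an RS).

STATUS = VALUE -16

  c1: issue ADD r3<-Add1  regs: r0:3,r1:3,r2:7,r3:Add1,r4:1
  c2: issue MUL r1<-Mul1  regs: r0:3,r1:Mul1,r2:7,r3:Add1,r4:1
  c3: issue ADD r4<-Add2  regs: r0:3,r1:Mul1,r2:7,r3:Add1,r4:Add2
  c4: CDB Add1=2; issue SUB r4<-Add1  regs: r0:3,r1:Mul1,r2:7,r3:2,r4:Add1
  c5: issue MUL r3<-Mul2  regs: r0:3,r1:Mul1,r2:7,r3:Mul2,r4:Add1
  c6: stall  regs: r0:3,r1:Mul1,r2:7,r3:Mul2,r4:Add1
  c7: CDB Mul1=9; issue MUL r0<-Mul1  regs: r0:Mul1,r1:9,r2:7,r3:Mul2,r4:Add1
  c8: stall  regs: r0:Mul1,r1:9,r2:7,r3:Mul2,r4:Add1
  c9: stall  regs: r0:Mul1,r1:9,r2:7,r3:Mul2,r4:Add1
  c10: CDB Add2=18; stall  regs: r0:Mul1,r1:9,r2:7,r3:Mul2,r4:Add1
  c11: CDB Mul2=6; issue MUL r0<-Mul2  regs: r0:Mul2,r1:9,r2:7,r3:6,r4:Add1
  c12: stall  regs: r0:Mul2,r1:9,r2:7,r3:6,r4:Add1
  c13: CDB Add1=-16; stall  regs: r0:Mul2,r1:9,r2:7,r3:6,r4:-16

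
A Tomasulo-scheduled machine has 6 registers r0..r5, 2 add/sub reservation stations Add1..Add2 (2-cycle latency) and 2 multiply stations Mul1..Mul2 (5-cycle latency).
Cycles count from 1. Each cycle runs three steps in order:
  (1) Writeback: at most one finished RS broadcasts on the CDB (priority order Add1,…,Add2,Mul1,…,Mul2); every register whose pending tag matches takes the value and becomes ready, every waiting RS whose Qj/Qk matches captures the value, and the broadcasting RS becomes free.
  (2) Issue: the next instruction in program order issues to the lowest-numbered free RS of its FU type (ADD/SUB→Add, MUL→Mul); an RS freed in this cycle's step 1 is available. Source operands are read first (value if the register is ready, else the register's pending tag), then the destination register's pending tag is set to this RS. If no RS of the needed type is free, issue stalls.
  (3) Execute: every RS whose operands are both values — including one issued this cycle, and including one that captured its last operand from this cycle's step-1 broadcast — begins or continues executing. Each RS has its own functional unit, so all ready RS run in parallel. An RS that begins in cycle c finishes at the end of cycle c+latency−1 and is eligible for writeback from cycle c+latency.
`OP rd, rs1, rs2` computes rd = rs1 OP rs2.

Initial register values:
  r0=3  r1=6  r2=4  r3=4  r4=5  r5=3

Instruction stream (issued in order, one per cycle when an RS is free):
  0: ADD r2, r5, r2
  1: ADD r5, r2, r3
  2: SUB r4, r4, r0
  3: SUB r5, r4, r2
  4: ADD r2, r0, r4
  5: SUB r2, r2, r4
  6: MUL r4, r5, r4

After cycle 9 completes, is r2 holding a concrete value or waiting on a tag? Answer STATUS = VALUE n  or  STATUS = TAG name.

STATUS = TAG Add1

c1: issue ADD r2<-Add1 | r0:3,r1:6,r2:Add1,r3:4,r4:5,r5:3
c2: issue ADD r5<-Add2 | r0:3,r1:6,r2:Add1,r3:4,r4:5,r5:Add2
c3: CDB Add1=7; issue SUB r4<-Add1 | r0:3,r1:6,r2:7,r3:4,r4:Add1,r5:Add2
c4: stall | r0:3,r1:6,r2:7,r3:4,r4:Add1,r5:Add2
c5: CDB Add1=2; issue SUB r5<-Add1 | r0:3,r1:6,r2:7,r3:4,r4:2,r5:Add1
c6: CDB Add2=11; issue ADD r2<-Add2 | r0:3,r1:6,r2:Add2,r3:4,r4:2,r5:Add1
c7: CDB Add1=-5; issue SUB r2<-Add1 | r0:3,r1:6,r2:Add1,r3:4,r4:2,r5:-5
c8: CDB Add2=5; issue MUL r4<-Mul1 | r0:3,r1:6,r2:Add1,r3:4,r4:Mul1,r5:-5
c9: - | r0:3,r1:6,r2:Add1,r3:4,r4:Mul1,r5:-5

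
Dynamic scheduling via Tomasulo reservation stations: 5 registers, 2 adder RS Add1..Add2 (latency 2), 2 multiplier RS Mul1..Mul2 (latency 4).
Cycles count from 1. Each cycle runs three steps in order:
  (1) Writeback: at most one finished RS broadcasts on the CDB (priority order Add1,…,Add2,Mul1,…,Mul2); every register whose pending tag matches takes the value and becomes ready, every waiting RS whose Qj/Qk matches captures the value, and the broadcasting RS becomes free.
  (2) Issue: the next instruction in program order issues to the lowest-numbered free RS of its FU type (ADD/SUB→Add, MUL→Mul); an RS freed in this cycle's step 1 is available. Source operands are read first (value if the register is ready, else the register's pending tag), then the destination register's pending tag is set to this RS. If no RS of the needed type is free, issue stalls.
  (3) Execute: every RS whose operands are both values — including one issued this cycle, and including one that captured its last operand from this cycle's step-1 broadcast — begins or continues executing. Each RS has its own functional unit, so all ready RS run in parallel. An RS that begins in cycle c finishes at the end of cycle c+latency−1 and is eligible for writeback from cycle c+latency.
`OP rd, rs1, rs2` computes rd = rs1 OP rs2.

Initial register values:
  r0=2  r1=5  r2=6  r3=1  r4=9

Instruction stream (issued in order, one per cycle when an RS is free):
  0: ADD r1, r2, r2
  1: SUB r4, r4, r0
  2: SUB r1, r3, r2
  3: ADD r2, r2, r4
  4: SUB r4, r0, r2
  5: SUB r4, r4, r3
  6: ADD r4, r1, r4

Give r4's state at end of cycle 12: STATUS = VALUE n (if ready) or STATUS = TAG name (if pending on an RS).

STATUS = VALUE -17

  c1: issue ADD r1<-Add1  regs: r0:2,r1:Add1,r2:6,r3:1,r4:9
  c2: issue SUB r4<-Add2  regs: r0:2,r1:Add1,r2:6,r3:1,r4:Add2
  c3: CDB Add1=12; issue SUB r1<-Add1  regs: r0:2,r1:Add1,r2:6,r3:1,r4:Add2
  c4: CDB Add2=7; issue ADD r2<-Add2  regs: r0:2,r1:Add1,r2:Add2,r3:1,r4:7
  c5: CDB Add1=-5; issue SUB r4<-Add1  regs: r0:2,r1:-5,r2:Add2,r3:1,r4:Add1
  c6: CDB Add2=13; issue SUB r4<-Add2  regs: r0:2,r1:-5,r2:13,r3:1,r4:Add2
  c7: stall  regs: r0:2,r1:-5,r2:13,r3:1,r4:Add2
  c8: CDB Add1=-11; issue ADD r4<-Add1  regs: r0:2,r1:-5,r2:13,r3:1,r4:Add1
  c9: -  regs: r0:2,r1:-5,r2:13,r3:1,r4:Add1
  c10: CDB Add2=-12  regs: r0:2,r1:-5,r2:13,r3:1,r4:Add1
  c11: -  regs: r0:2,r1:-5,r2:13,r3:1,r4:Add1
  c12: CDB Add1=-17  regs: r0:2,r1:-5,r2:13,r3:1,r4:-17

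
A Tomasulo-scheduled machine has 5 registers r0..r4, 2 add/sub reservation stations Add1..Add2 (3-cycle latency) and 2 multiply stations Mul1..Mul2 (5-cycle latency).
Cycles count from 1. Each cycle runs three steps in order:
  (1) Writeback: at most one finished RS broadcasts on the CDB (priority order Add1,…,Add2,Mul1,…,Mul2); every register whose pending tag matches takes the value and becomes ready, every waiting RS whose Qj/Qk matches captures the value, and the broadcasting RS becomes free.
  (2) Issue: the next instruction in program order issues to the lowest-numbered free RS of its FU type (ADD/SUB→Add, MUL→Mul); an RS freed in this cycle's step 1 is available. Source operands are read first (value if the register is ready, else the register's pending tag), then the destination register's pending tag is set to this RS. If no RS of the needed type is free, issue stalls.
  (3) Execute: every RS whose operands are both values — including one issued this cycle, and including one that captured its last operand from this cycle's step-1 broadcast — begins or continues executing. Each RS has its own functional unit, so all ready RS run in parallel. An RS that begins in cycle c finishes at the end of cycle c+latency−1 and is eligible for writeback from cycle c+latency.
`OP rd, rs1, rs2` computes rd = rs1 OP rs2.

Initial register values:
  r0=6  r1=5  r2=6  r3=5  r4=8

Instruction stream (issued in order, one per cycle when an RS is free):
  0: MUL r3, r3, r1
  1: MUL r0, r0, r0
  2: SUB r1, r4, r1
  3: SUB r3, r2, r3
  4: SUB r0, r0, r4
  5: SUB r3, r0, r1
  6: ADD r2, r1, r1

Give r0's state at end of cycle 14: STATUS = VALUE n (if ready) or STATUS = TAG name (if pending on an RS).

STATUS = VALUE 28

  c1: issue MUL r3<-Mul1  regs: r0:6,r1:5,r2:6,r3:Mul1,r4:8
  c2: issue MUL r0<-Mul2  regs: r0:Mul2,r1:5,r2:6,r3:Mul1,r4:8
  c3: issue SUB r1<-Add1  regs: r0:Mul2,r1:Add1,r2:6,r3:Mul1,r4:8
  c4: issue SUB r3<-Add2  regs: r0:Mul2,r1:Add1,r2:6,r3:Add2,r4:8
  c5: stall  regs: r0:Mul2,r1:Add1,r2:6,r3:Add2,r4:8
  c6: CDB Add1=3; issue SUB r0<-Add1  regs: r0:Add1,r1:3,r2:6,r3:Add2,r4:8
  c7: CDB Mul1=25; stall  regs: r0:Add1,r1:3,r2:6,r3:Add2,r4:8
  c8: CDB Mul2=36; stall  regs: r0:Add1,r1:3,r2:6,r3:Add2,r4:8
  c9: stall  regs: r0:Add1,r1:3,r2:6,r3:Add2,r4:8
  c10: CDB Add2=-19; issue SUB r3<-Add2  regs: r0:Add1,r1:3,r2:6,r3:Add2,r4:8
  c11: CDB Add1=28; issue ADD r2<-Add1  regs: r0:28,r1:3,r2:Add1,r3:Add2,r4:8
  c12: -  regs: r0:28,r1:3,r2:Add1,r3:Add2,r4:8
  c13: -  regs: r0:28,r1:3,r2:Add1,r3:Add2,r4:8
  c14: CDB Add1=6  regs: r0:28,r1:3,r2:6,r3:Add2,r4:8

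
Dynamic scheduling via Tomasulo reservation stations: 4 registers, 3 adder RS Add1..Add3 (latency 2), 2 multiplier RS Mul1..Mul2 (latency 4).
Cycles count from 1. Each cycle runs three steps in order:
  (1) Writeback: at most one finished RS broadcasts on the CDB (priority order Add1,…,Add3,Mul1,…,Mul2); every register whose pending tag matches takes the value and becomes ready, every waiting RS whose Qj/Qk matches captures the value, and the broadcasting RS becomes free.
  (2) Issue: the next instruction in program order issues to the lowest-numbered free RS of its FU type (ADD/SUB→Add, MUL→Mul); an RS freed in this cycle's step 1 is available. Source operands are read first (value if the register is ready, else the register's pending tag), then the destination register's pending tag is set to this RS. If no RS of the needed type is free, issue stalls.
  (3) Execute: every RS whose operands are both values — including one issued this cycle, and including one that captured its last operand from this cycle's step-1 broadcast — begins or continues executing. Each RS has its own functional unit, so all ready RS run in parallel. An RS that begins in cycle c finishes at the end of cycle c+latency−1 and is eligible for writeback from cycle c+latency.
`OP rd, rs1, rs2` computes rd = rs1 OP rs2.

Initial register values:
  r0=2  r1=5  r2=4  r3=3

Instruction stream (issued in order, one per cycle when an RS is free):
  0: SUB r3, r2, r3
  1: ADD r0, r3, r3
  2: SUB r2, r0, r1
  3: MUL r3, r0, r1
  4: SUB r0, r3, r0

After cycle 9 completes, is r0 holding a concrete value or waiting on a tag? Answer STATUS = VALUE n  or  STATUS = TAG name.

STATUS = TAG Add2

cycle 1: issue SUB r3<-Add1 // r0:2,r1:5,r2:4,r3:Add1
cycle 2: issue ADD r0<-Add2 // r0:Add2,r1:5,r2:4,r3:Add1
cycle 3: CDB Add1=1; issue SUB r2<-Add1 // r0:Add2,r1:5,r2:Add1,r3:1
cycle 4: issue MUL r3<-Mul1 // r0:Add2,r1:5,r2:Add1,r3:Mul1
cycle 5: CDB Add2=2; issue SUB r0<-Add2 // r0:Add2,r1:5,r2:Add1,r3:Mul1
cycle 6: - // r0:Add2,r1:5,r2:Add1,r3:Mul1
cycle 7: CDB Add1=-3 // r0:Add2,r1:5,r2:-3,r3:Mul1
cycle 8: - // r0:Add2,r1:5,r2:-3,r3:Mul1
cycle 9: CDB Mul1=10 // r0:Add2,r1:5,r2:-3,r3:10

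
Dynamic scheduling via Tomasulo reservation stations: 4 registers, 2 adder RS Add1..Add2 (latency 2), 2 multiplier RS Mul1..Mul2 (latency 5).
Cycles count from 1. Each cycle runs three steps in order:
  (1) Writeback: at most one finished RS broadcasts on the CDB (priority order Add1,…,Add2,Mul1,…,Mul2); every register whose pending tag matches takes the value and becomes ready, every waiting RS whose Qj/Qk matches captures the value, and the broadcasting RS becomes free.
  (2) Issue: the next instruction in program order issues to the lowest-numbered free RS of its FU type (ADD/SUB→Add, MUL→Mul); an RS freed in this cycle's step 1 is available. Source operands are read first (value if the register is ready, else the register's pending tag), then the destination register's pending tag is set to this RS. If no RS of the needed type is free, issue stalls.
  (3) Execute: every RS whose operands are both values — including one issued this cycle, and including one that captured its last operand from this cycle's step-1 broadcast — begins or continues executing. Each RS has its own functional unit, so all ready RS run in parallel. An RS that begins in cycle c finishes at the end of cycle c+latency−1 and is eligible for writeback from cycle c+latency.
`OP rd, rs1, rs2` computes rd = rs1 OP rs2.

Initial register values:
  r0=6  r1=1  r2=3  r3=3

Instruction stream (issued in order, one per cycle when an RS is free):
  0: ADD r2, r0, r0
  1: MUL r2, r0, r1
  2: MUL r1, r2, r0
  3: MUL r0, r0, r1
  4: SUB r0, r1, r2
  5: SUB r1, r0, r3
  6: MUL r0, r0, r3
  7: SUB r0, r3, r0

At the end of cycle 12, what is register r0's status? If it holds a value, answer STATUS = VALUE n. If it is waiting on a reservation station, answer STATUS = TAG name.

STATUS = TAG Mul2

c1: issue ADD r2<-Add1 | r0:6,r1:1,r2:Add1,r3:3
c2: issue MUL r2<-Mul1 | r0:6,r1:1,r2:Mul1,r3:3
c3: CDB Add1=12; issue MUL r1<-Mul2 | r0:6,r1:Mul2,r2:Mul1,r3:3
c4: stall | r0:6,r1:Mul2,r2:Mul1,r3:3
c5: stall | r0:6,r1:Mul2,r2:Mul1,r3:3
c6: stall | r0:6,r1:Mul2,r2:Mul1,r3:3
c7: CDB Mul1=6; issue MUL r0<-Mul1 | r0:Mul1,r1:Mul2,r2:6,r3:3
c8: issue SUB r0<-Add1 | r0:Add1,r1:Mul2,r2:6,r3:3
c9: issue SUB r1<-Add2 | r0:Add1,r1:Add2,r2:6,r3:3
c10: stall | r0:Add1,r1:Add2,r2:6,r3:3
c11: stall | r0:Add1,r1:Add2,r2:6,r3:3
c12: CDB Mul2=36; issue MUL r0<-Mul2 | r0:Mul2,r1:Add2,r2:6,r3:3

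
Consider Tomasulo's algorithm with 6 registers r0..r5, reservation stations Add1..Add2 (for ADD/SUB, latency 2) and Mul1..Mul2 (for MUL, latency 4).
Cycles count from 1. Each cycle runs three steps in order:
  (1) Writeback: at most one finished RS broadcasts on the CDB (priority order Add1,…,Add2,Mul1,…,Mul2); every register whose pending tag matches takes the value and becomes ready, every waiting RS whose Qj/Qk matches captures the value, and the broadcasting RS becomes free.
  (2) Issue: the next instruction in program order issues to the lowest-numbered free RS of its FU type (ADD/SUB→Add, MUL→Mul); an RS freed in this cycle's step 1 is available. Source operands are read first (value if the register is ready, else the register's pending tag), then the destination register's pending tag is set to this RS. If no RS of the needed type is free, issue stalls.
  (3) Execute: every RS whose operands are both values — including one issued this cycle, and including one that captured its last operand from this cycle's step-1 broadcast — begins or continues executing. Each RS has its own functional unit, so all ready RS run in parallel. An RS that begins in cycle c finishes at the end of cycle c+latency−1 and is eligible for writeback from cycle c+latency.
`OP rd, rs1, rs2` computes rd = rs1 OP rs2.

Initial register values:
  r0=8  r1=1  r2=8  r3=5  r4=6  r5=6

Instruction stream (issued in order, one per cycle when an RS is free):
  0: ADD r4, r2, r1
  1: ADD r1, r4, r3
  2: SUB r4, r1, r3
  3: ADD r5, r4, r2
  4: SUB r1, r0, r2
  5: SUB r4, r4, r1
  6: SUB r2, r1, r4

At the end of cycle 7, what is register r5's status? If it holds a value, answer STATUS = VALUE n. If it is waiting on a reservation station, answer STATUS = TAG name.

cycle 1: issue ADD r4<-Add1 // r0:8,r1:1,r2:8,r3:5,r4:Add1,r5:6
cycle 2: issue ADD r1<-Add2 // r0:8,r1:Add2,r2:8,r3:5,r4:Add1,r5:6
cycle 3: CDB Add1=9; issue SUB r4<-Add1 // r0:8,r1:Add2,r2:8,r3:5,r4:Add1,r5:6
cycle 4: stall // r0:8,r1:Add2,r2:8,r3:5,r4:Add1,r5:6
cycle 5: CDB Add2=14; issue ADD r5<-Add2 // r0:8,r1:14,r2:8,r3:5,r4:Add1,r5:Add2
cycle 6: stall // r0:8,r1:14,r2:8,r3:5,r4:Add1,r5:Add2
cycle 7: CDB Add1=9; issue SUB r1<-Add1 // r0:8,r1:Add1,r2:8,r3:5,r4:9,r5:Add2

STATUS = TAG Add2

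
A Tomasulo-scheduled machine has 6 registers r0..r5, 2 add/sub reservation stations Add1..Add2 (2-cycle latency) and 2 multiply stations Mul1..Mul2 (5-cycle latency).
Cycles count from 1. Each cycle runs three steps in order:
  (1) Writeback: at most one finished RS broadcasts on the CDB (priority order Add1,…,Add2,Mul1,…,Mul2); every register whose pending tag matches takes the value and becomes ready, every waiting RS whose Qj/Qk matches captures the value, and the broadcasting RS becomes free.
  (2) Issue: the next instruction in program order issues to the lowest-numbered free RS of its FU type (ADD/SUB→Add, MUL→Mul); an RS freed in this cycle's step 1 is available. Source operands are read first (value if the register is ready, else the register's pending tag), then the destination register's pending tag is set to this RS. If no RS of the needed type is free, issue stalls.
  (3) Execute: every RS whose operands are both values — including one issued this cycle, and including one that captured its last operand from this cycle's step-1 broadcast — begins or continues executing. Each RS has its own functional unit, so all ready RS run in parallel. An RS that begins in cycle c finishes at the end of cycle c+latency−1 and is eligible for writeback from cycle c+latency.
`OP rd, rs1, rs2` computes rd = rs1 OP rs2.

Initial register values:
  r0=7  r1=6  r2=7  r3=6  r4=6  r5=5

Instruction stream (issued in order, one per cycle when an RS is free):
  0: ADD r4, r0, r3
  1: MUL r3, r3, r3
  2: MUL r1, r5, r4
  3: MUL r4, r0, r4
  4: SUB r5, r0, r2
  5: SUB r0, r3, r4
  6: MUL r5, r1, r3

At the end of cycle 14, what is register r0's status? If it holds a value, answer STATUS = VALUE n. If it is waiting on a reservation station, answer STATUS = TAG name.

  c1: issue ADD r4<-Add1  regs: r0:7,r1:6,r2:7,r3:6,r4:Add1,r5:5
  c2: issue MUL r3<-Mul1  regs: r0:7,r1:6,r2:7,r3:Mul1,r4:Add1,r5:5
  c3: CDB Add1=13; issue MUL r1<-Mul2  regs: r0:7,r1:Mul2,r2:7,r3:Mul1,r4:13,r5:5
  c4: stall  regs: r0:7,r1:Mul2,r2:7,r3:Mul1,r4:13,r5:5
  c5: stall  regs: r0:7,r1:Mul2,r2:7,r3:Mul1,r4:13,r5:5
  c6: stall  regs: r0:7,r1:Mul2,r2:7,r3:Mul1,r4:13,r5:5
  c7: CDB Mul1=36; issue MUL r4<-Mul1  regs: r0:7,r1:Mul2,r2:7,r3:36,r4:Mul1,r5:5
  c8: CDB Mul2=65; issue SUB r5<-Add1  regs: r0:7,r1:65,r2:7,r3:36,r4:Mul1,r5:Add1
  c9: issue SUB r0<-Add2  regs: r0:Add2,r1:65,r2:7,r3:36,r4:Mul1,r5:Add1
  c10: CDB Add1=0; issue MUL r5<-Mul2  regs: r0:Add2,r1:65,r2:7,r3:36,r4:Mul1,r5:Mul2
  c11: -  regs: r0:Add2,r1:65,r2:7,r3:36,r4:Mul1,r5:Mul2
  c12: CDB Mul1=91  regs: r0:Add2,r1:65,r2:7,r3:36,r4:91,r5:Mul2
  c13: -  regs: r0:Add2,r1:65,r2:7,r3:36,r4:91,r5:Mul2
  c14: CDB Add2=-55  regs: r0:-55,r1:65,r2:7,r3:36,r4:91,r5:Mul2

STATUS = VALUE -55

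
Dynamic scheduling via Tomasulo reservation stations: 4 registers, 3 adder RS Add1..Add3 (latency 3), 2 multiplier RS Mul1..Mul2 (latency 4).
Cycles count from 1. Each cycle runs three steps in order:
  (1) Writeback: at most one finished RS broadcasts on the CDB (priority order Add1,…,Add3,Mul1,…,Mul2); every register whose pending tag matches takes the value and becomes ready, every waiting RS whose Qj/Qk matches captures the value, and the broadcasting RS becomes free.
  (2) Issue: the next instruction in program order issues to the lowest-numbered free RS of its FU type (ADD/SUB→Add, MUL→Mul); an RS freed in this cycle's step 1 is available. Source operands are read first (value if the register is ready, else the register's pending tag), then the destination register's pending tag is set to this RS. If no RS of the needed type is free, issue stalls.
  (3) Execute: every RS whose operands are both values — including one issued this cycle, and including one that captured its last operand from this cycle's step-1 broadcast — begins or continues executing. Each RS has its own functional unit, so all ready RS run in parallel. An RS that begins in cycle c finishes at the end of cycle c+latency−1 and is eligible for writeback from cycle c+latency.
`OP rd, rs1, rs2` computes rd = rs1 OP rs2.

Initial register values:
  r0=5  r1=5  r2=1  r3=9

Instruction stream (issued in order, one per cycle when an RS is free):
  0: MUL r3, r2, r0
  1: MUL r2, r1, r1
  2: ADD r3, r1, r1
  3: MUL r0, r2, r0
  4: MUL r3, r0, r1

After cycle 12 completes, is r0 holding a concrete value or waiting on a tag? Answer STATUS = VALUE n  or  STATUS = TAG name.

cycle 1: issue MUL r3<-Mul1 // r0:5,r1:5,r2:1,r3:Mul1
cycle 2: issue MUL r2<-Mul2 // r0:5,r1:5,r2:Mul2,r3:Mul1
cycle 3: issue ADD r3<-Add1 // r0:5,r1:5,r2:Mul2,r3:Add1
cycle 4: stall // r0:5,r1:5,r2:Mul2,r3:Add1
cycle 5: CDB Mul1=5; issue MUL r0<-Mul1 // r0:Mul1,r1:5,r2:Mul2,r3:Add1
cycle 6: CDB Add1=10; stall // r0:Mul1,r1:5,r2:Mul2,r3:10
cycle 7: CDB Mul2=25; issue MUL r3<-Mul2 // r0:Mul1,r1:5,r2:25,r3:Mul2
cycle 8: - // r0:Mul1,r1:5,r2:25,r3:Mul2
cycle 9: - // r0:Mul1,r1:5,r2:25,r3:Mul2
cycle 10: - // r0:Mul1,r1:5,r2:25,r3:Mul2
cycle 11: CDB Mul1=125 // r0:125,r1:5,r2:25,r3:Mul2
cycle 12: - // r0:125,r1:5,r2:25,r3:Mul2

STATUS = VALUE 125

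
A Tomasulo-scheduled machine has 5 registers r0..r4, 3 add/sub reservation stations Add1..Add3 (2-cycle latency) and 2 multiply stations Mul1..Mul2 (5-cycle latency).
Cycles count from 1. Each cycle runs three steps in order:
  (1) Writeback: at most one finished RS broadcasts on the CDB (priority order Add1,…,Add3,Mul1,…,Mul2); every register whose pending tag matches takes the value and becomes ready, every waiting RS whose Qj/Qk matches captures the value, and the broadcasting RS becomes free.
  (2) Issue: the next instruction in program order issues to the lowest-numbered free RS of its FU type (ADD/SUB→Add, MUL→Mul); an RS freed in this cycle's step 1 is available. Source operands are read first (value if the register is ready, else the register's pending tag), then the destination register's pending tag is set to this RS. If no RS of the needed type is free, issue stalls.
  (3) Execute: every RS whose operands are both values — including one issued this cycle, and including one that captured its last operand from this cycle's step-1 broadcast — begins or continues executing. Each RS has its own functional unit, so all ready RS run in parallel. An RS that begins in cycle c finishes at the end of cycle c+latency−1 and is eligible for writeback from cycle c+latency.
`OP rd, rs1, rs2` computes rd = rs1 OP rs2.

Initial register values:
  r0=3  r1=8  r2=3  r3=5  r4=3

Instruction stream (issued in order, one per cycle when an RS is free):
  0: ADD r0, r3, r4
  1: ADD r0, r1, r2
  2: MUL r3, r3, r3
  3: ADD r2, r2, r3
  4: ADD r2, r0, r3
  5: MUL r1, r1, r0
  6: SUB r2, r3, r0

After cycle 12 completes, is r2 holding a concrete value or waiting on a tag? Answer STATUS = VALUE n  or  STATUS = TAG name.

cycle 1: issue ADD r0<-Add1 // r0:Add1,r1:8,r2:3,r3:5,r4:3
cycle 2: issue ADD r0<-Add2 // r0:Add2,r1:8,r2:3,r3:5,r4:3
cycle 3: CDB Add1=8; issue MUL r3<-Mul1 // r0:Add2,r1:8,r2:3,r3:Mul1,r4:3
cycle 4: CDB Add2=11; issue ADD r2<-Add1 // r0:11,r1:8,r2:Add1,r3:Mul1,r4:3
cycle 5: issue ADD r2<-Add2 // r0:11,r1:8,r2:Add2,r3:Mul1,r4:3
cycle 6: issue MUL r1<-Mul2 // r0:11,r1:Mul2,r2:Add2,r3:Mul1,r4:3
cycle 7: issue SUB r2<-Add3 // r0:11,r1:Mul2,r2:Add3,r3:Mul1,r4:3
cycle 8: CDB Mul1=25 // r0:11,r1:Mul2,r2:Add3,r3:25,r4:3
cycle 9: - // r0:11,r1:Mul2,r2:Add3,r3:25,r4:3
cycle 10: CDB Add1=28 // r0:11,r1:Mul2,r2:Add3,r3:25,r4:3
cycle 11: CDB Add2=36 // r0:11,r1:Mul2,r2:Add3,r3:25,r4:3
cycle 12: CDB Add3=14 // r0:11,r1:Mul2,r2:14,r3:25,r4:3

STATUS = VALUE 14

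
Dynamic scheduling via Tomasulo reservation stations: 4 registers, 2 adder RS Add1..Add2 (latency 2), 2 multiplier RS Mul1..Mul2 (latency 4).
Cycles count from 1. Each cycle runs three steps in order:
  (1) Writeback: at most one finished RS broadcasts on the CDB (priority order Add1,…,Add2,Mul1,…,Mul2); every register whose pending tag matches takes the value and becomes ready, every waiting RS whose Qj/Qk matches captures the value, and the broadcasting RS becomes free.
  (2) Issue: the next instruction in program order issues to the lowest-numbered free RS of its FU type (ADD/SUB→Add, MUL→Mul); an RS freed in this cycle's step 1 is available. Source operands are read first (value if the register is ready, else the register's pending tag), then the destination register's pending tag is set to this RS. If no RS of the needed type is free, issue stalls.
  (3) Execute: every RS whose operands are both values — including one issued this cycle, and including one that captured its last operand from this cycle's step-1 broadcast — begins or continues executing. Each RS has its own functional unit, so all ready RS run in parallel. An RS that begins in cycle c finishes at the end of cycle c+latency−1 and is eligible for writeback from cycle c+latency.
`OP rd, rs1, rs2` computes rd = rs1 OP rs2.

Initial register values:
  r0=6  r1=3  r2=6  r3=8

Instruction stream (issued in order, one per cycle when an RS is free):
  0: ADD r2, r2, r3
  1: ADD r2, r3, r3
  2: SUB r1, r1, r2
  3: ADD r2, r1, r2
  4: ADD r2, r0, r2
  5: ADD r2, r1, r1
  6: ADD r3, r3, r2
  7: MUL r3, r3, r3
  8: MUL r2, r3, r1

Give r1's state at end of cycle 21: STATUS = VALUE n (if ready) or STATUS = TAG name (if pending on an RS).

  c1: issue ADD r2<-Add1  regs: r0:6,r1:3,r2:Add1,r3:8
  c2: issue ADD r2<-Add2  regs: r0:6,r1:3,r2:Add2,r3:8
  c3: CDB Add1=14; issue SUB r1<-Add1  regs: r0:6,r1:Add1,r2:Add2,r3:8
  c4: CDB Add2=16; issue ADD r2<-Add2  regs: r0:6,r1:Add1,r2:Add2,r3:8
  c5: stall  regs: r0:6,r1:Add1,r2:Add2,r3:8
  c6: CDB Add1=-13; issue ADD r2<-Add1  regs: r0:6,r1:-13,r2:Add1,r3:8
  c7: stall  regs: r0:6,r1:-13,r2:Add1,r3:8
  c8: CDB Add2=3; issue ADD r2<-Add2  regs: r0:6,r1:-13,r2:Add2,r3:8
  c9: stall  regs: r0:6,r1:-13,r2:Add2,r3:8
  c10: CDB Add1=9; issue ADD r3<-Add1  regs: r0:6,r1:-13,r2:Add2,r3:Add1
  c11: CDB Add2=-26; issue MUL r3<-Mul1  regs: r0:6,r1:-13,r2:-26,r3:Mul1
  c12: issue MUL r2<-Mul2  regs: r0:6,r1:-13,r2:Mul2,r3:Mul1
  c13: CDB Add1=-18  regs: r0:6,r1:-13,r2:Mul2,r3:Mul1
  c14: -  regs: r0:6,r1:-13,r2:Mul2,r3:Mul1
  c15: -  regs: r0:6,r1:-13,r2:Mul2,r3:Mul1
  c16: -  regs: r0:6,r1:-13,r2:Mul2,r3:Mul1
  c17: CDB Mul1=324  regs: r0:6,r1:-13,r2:Mul2,r3:324
  c18: -  regs: r0:6,r1:-13,r2:Mul2,r3:324
  c19: -  regs: r0:6,r1:-13,r2:Mul2,r3:324
  c20: -  regs: r0:6,r1:-13,r2:Mul2,r3:324
  c21: CDB Mul2=-4212  regs: r0:6,r1:-13,r2:-4212,r3:324

STATUS = VALUE -13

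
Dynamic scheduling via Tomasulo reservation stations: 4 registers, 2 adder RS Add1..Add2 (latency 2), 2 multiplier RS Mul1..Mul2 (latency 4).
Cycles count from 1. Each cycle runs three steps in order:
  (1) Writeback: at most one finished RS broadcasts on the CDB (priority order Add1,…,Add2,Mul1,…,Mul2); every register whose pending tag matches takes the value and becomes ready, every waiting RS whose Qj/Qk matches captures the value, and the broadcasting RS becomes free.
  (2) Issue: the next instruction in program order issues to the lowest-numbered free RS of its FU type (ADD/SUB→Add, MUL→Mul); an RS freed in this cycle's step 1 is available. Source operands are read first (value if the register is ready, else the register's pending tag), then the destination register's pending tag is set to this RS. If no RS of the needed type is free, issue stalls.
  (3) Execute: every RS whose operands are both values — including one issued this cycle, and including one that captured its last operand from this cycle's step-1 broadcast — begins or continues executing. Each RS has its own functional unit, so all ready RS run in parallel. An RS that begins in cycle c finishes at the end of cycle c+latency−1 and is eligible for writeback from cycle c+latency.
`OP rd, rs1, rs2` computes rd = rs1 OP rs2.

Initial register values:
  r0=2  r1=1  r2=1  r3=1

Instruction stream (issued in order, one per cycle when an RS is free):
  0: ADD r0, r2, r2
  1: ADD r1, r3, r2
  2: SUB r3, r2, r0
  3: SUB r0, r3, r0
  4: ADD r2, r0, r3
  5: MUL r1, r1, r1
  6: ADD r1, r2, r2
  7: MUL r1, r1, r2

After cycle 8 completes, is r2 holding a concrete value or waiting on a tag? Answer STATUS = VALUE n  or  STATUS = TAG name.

cycle 1: issue ADD r0<-Add1 // r0:Add1,r1:1,r2:1,r3:1
cycle 2: issue ADD r1<-Add2 // r0:Add1,r1:Add2,r2:1,r3:1
cycle 3: CDB Add1=2; issue SUB r3<-Add1 // r0:2,r1:Add2,r2:1,r3:Add1
cycle 4: CDB Add2=2; issue SUB r0<-Add2 // r0:Add2,r1:2,r2:1,r3:Add1
cycle 5: CDB Add1=-1; issue ADD r2<-Add1 // r0:Add2,r1:2,r2:Add1,r3:-1
cycle 6: issue MUL r1<-Mul1 // r0:Add2,r1:Mul1,r2:Add1,r3:-1
cycle 7: CDB Add2=-3; issue ADD r1<-Add2 // r0:-3,r1:Add2,r2:Add1,r3:-1
cycle 8: issue MUL r1<-Mul2 // r0:-3,r1:Mul2,r2:Add1,r3:-1

STATUS = TAG Add1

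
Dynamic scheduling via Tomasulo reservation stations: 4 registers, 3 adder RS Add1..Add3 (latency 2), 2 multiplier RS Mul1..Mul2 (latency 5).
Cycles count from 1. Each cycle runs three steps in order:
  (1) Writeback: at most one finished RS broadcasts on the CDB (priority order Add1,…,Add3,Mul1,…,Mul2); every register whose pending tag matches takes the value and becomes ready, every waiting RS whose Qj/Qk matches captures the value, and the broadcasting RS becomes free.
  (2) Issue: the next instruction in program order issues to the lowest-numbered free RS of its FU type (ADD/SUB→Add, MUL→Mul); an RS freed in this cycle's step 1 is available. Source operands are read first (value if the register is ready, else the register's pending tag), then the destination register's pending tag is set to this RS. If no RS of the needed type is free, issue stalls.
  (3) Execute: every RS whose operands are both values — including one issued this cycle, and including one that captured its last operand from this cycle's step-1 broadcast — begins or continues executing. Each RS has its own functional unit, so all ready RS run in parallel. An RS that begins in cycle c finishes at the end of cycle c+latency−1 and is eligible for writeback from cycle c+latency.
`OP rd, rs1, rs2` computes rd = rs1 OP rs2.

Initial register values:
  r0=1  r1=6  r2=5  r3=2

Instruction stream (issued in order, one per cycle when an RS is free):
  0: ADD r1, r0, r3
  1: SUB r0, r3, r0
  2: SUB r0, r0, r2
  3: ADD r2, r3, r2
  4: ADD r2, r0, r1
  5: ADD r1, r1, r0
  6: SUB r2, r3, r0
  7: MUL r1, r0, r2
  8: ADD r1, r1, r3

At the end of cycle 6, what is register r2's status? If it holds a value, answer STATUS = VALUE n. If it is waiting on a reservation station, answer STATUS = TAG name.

c1: issue ADD r1<-Add1 | r0:1,r1:Add1,r2:5,r3:2
c2: issue SUB r0<-Add2 | r0:Add2,r1:Add1,r2:5,r3:2
c3: CDB Add1=3; issue SUB r0<-Add1 | r0:Add1,r1:3,r2:5,r3:2
c4: CDB Add2=1; issue ADD r2<-Add2 | r0:Add1,r1:3,r2:Add2,r3:2
c5: issue ADD r2<-Add3 | r0:Add1,r1:3,r2:Add3,r3:2
c6: CDB Add1=-4; issue ADD r1<-Add1 | r0:-4,r1:Add1,r2:Add3,r3:2

STATUS = TAG Add3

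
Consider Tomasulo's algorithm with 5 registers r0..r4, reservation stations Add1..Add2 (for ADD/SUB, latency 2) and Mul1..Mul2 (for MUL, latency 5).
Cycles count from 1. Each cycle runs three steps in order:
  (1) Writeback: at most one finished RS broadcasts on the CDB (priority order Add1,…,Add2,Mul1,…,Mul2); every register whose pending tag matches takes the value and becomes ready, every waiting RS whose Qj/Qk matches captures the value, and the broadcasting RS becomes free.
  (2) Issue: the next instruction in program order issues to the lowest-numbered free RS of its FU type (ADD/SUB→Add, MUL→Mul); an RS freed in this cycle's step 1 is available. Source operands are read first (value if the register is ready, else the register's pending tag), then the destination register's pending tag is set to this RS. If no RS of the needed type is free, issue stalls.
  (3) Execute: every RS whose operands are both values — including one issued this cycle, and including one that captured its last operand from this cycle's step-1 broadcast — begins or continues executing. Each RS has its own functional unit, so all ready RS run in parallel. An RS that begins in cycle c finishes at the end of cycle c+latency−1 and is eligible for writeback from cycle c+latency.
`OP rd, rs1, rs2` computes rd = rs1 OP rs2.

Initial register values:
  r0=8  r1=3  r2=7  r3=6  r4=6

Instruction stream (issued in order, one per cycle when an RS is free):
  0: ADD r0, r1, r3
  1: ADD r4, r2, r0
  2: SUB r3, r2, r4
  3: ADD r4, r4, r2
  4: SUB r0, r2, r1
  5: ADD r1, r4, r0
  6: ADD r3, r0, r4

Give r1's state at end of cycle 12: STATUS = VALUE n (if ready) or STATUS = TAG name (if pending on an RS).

STATUS = VALUE 27

  c1: issue ADD r0<-Add1  regs: r0:Add1,r1:3,r2:7,r3:6,r4:6
  c2: issue ADD r4<-Add2  regs: r0:Add1,r1:3,r2:7,r3:6,r4:Add2
  c3: CDB Add1=9; issue SUB r3<-Add1  regs: r0:9,r1:3,r2:7,r3:Add1,r4:Add2
  c4: stall  regs: r0:9,r1:3,r2:7,r3:Add1,r4:Add2
  c5: CDB Add2=16; issue ADD r4<-Add2  regs: r0:9,r1:3,r2:7,r3:Add1,r4:Add2
  c6: stall  regs: r0:9,r1:3,r2:7,r3:Add1,r4:Add2
  c7: CDB Add1=-9; issue SUB r0<-Add1  regs: r0:Add1,r1:3,r2:7,r3:-9,r4:Add2
  c8: CDB Add2=23; issue ADD r1<-Add2  regs: r0:Add1,r1:Add2,r2:7,r3:-9,r4:23
  c9: CDB Add1=4; issue ADD r3<-Add1  regs: r0:4,r1:Add2,r2:7,r3:Add1,r4:23
  c10: -  regs: r0:4,r1:Add2,r2:7,r3:Add1,r4:23
  c11: CDB Add1=27  regs: r0:4,r1:Add2,r2:7,r3:27,r4:23
  c12: CDB Add2=27  regs: r0:4,r1:27,r2:7,r3:27,r4:23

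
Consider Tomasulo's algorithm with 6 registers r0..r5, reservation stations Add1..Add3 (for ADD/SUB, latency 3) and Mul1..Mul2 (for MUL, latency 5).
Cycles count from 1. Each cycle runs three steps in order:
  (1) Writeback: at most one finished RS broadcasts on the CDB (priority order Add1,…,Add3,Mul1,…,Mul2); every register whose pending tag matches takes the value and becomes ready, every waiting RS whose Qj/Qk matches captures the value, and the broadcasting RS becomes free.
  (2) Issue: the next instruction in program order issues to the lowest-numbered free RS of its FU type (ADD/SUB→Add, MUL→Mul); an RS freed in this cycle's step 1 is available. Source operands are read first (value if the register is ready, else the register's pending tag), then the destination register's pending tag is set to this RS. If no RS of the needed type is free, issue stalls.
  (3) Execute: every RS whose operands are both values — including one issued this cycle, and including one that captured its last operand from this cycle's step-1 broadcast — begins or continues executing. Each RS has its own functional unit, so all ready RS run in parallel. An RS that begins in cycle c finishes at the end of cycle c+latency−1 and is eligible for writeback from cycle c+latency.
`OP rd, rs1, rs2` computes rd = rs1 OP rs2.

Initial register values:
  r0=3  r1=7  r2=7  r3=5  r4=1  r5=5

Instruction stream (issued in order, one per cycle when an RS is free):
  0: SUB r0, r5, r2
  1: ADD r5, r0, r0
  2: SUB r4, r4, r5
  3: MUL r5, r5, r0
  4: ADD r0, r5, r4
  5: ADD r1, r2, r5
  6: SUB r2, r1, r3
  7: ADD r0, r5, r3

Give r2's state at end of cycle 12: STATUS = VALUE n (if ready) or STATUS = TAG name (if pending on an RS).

STATUS = TAG Add3

cycle 1: issue SUB r0<-Add1 // r0:Add1,r1:7,r2:7,r3:5,r4:1,r5:5
cycle 2: issue ADD r5<-Add2 // r0:Add1,r1:7,r2:7,r3:5,r4:1,r5:Add2
cycle 3: issue SUB r4<-Add3 // r0:Add1,r1:7,r2:7,r3:5,r4:Add3,r5:Add2
cycle 4: CDB Add1=-2; issue MUL r5<-Mul1 // r0:-2,r1:7,r2:7,r3:5,r4:Add3,r5:Mul1
cycle 5: issue ADD r0<-Add1 // r0:Add1,r1:7,r2:7,r3:5,r4:Add3,r5:Mul1
cycle 6: stall // r0:Add1,r1:7,r2:7,r3:5,r4:Add3,r5:Mul1
cycle 7: CDB Add2=-4; issue ADD r1<-Add2 // r0:Add1,r1:Add2,r2:7,r3:5,r4:Add3,r5:Mul1
cycle 8: stall // r0:Add1,r1:Add2,r2:7,r3:5,r4:Add3,r5:Mul1
cycle 9: stall // r0:Add1,r1:Add2,r2:7,r3:5,r4:Add3,r5:Mul1
cycle 10: CDB Add3=5; issue SUB r2<-Add3 // r0:Add1,r1:Add2,r2:Add3,r3:5,r4:5,r5:Mul1
cycle 11: stall // r0:Add1,r1:Add2,r2:Add3,r3:5,r4:5,r5:Mul1
cycle 12: CDB Mul1=8; stall // r0:Add1,r1:Add2,r2:Add3,r3:5,r4:5,r5:8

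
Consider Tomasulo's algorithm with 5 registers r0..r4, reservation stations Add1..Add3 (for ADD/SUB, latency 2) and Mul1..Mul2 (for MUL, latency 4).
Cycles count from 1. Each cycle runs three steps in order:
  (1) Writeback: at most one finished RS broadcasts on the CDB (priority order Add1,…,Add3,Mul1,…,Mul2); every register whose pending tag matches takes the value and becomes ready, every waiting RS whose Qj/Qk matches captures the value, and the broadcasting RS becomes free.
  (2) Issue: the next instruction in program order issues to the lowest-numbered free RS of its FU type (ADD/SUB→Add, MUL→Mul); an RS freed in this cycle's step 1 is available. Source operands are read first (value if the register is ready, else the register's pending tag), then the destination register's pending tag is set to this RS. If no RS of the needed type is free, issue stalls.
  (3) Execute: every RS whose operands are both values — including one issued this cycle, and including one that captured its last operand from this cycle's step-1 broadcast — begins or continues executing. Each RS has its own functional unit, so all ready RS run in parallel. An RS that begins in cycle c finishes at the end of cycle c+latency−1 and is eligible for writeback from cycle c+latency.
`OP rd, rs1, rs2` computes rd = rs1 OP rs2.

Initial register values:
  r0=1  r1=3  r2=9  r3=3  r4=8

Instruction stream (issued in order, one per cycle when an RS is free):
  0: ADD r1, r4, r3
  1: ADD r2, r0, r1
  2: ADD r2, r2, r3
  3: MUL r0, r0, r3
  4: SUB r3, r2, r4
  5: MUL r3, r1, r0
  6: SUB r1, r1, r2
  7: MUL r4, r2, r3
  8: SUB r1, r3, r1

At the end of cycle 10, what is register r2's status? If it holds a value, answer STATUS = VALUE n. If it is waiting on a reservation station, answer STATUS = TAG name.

STATUS = VALUE 15

cycle 1: issue ADD r1<-Add1 // r0:1,r1:Add1,r2:9,r3:3,r4:8
cycle 2: issue ADD r2<-Add2 // r0:1,r1:Add1,r2:Add2,r3:3,r4:8
cycle 3: CDB Add1=11; issue ADD r2<-Add1 // r0:1,r1:11,r2:Add1,r3:3,r4:8
cycle 4: issue MUL r0<-Mul1 // r0:Mul1,r1:11,r2:Add1,r3:3,r4:8
cycle 5: CDB Add2=12; issue SUB r3<-Add2 // r0:Mul1,r1:11,r2:Add1,r3:Add2,r4:8
cycle 6: issue MUL r3<-Mul2 // r0:Mul1,r1:11,r2:Add1,r3:Mul2,r4:8
cycle 7: CDB Add1=15; issue SUB r1<-Add1 // r0:Mul1,r1:Add1,r2:15,r3:Mul2,r4:8
cycle 8: CDB Mul1=3; issue MUL r4<-Mul1 // r0:3,r1:Add1,r2:15,r3:Mul2,r4:Mul1
cycle 9: CDB Add1=-4; issue SUB r1<-Add1 // r0:3,r1:Add1,r2:15,r3:Mul2,r4:Mul1
cycle 10: CDB Add2=7 // r0:3,r1:Add1,r2:15,r3:Mul2,r4:Mul1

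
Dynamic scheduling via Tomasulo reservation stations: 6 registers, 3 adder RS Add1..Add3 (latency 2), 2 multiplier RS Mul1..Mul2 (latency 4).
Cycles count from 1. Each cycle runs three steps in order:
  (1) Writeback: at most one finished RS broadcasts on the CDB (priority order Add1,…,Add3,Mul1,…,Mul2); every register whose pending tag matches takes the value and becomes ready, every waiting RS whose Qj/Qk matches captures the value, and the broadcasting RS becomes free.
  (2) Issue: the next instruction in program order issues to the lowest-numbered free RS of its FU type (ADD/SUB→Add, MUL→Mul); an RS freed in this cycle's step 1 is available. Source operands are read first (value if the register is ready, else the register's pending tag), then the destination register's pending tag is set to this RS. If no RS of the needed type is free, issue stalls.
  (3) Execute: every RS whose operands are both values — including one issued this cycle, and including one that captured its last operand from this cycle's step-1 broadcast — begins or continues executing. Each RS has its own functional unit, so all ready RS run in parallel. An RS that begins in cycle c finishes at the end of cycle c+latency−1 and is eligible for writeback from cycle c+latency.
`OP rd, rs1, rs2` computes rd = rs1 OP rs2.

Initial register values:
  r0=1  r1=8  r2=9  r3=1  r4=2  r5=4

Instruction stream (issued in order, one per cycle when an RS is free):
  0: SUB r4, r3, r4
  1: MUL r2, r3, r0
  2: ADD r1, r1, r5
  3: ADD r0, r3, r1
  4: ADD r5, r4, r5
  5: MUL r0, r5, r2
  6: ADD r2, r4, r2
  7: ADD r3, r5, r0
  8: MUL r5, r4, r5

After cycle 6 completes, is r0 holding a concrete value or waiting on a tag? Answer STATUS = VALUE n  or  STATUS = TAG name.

STATUS = TAG Mul1

cycle 1: issue SUB r4<-Add1 // r0:1,r1:8,r2:9,r3:1,r4:Add1,r5:4
cycle 2: issue MUL r2<-Mul1 // r0:1,r1:8,r2:Mul1,r3:1,r4:Add1,r5:4
cycle 3: CDB Add1=-1; issue ADD r1<-Add1 // r0:1,r1:Add1,r2:Mul1,r3:1,r4:-1,r5:4
cycle 4: issue ADD r0<-Add2 // r0:Add2,r1:Add1,r2:Mul1,r3:1,r4:-1,r5:4
cycle 5: CDB Add1=12; issue ADD r5<-Add1 // r0:Add2,r1:12,r2:Mul1,r3:1,r4:-1,r5:Add1
cycle 6: CDB Mul1=1; issue MUL r0<-Mul1 // r0:Mul1,r1:12,r2:1,r3:1,r4:-1,r5:Add1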